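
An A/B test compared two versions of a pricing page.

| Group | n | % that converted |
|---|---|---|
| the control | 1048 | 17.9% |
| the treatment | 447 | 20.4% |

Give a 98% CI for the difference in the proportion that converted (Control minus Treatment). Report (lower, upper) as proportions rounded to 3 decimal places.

SE₁ = √(p̂₁(1−p̂₁)/n₁) = √(0.1790·0.8210/1048) = 0.01184; SE₂ = √(0.2040·0.7960/447) = 0.01906.
Independent samples: SE of the difference = √(SE₁² + SE₂²) = √(0.0001401856 + 0.0003632836) = 0.02244.
z* for 98% confidence is 2.326, so the margin of error is 2.326 × 0.02244 = 0.05220.
Point estimate p̂₁ − p̂₂ = 0.1790 − 0.2040 = -0.0250.
-0.0250 ± 0.05220 → (-0.077, 0.027).

(-0.077, 0.027)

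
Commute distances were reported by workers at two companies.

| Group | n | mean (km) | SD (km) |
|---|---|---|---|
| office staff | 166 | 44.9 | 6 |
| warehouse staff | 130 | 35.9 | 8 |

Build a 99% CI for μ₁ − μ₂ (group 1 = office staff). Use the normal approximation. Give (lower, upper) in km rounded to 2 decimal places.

(6.83, 11.17)

SE₁ = s₁/√n₁ = 6/√166 = 0.4657; SE₂ = 8/√130 = 0.7016.
Independent samples, unequal variances: SE_diff = √(SE₁² + SE₂²) = √(0.21687649 + 0.49224256) = 0.8421.
z* = 2.576, so margin of error = 2.576 × 0.8421 = 2.1692.
Difference in means = 44.9 − 35.9 = 9.0000.
9.0000 ± 2.1692 → (6.83, 11.17).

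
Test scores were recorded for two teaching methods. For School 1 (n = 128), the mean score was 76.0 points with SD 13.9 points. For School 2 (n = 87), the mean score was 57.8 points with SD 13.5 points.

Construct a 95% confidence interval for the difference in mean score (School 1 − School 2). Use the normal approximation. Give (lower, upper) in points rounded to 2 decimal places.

Per-group SEs: s₁/√n₁ = 13.9/√128 = 1.2286, s₂/√n₂ = 13.5/√87 = 1.4474.
Unpooled SE of the difference: √(1.50945796 + 2.09496676) = 1.8985.
Margin of error = z* · SE = 1.960 × 1.8985 = 3.7211.
x̄₁ − x̄₂ = 76.0 − 57.8 = 18.2000.
CI: 18.2000 ± 3.7211 = (14.48, 21.92).

(14.48, 21.92)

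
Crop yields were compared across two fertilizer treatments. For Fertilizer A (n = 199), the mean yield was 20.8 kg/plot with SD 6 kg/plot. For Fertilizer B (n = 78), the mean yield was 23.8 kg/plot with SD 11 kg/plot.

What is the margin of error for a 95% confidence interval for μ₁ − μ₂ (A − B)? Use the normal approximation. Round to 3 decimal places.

2.580

Per-group SEs: s₁/√n₁ = 6/√199 = 0.4253, s₂/√n₂ = 11/√78 = 1.2455.
Unpooled SE of the difference: √(0.18088009 + 1.55127025) = 1.3161.
Margin of error = z* · SE = 1.960 × 1.3161 = 2.5796.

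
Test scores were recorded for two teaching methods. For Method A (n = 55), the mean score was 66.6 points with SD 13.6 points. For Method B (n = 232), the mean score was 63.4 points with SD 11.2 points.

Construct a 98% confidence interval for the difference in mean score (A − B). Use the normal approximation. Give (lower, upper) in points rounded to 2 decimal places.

(-1.40, 7.80)

SE₁ = s₁/√n₁ = 13.6/√55 = 1.8338; SE₂ = 11.2/√232 = 0.7353.
Independent samples, unequal variances: SE_diff = √(SE₁² + SE₂²) = √(3.36282244 + 0.54066609) = 1.9757.
z* = 2.326, so margin of error = 2.326 × 1.9757 = 4.5955.
Difference in means = 66.6 − 63.4 = 3.2000.
3.2000 ± 4.5955 → (-1.40, 7.80).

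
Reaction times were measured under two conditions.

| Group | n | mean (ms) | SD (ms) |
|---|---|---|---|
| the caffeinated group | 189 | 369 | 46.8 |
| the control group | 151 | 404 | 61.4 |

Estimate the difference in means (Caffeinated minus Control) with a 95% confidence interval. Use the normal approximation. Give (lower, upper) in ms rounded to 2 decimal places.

(-46.85, -23.15)

SE₁ = s₁/√n₁ = 46.8/√189 = 3.4042; SE₂ = 61.4/√151 = 4.9967.
Independent samples, unequal variances: SE_diff = √(SE₁² + SE₂²) = √(11.58857764 + 24.96701089) = 6.0461.
z* = 1.960, so margin of error = 1.960 × 6.0461 = 11.8504.
Difference in means = 369 − 404 = -35.0000.
-35.0000 ± 11.8504 → (-46.85, -23.15).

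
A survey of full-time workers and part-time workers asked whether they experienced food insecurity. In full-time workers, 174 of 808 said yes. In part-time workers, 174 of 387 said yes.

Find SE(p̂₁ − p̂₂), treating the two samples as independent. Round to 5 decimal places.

0.02913

First, p̂₁ = 174/808 = 0.2153; p̂₂ = 174/387 = 0.4496.
The two standard errors are √(0.2153×0.7847/808) = 0.01446 and √(0.4496×0.5504/387) = 0.02529.
Because the samples are independent, SE_diff = √(0.01446² + 0.02529²) = 0.02913.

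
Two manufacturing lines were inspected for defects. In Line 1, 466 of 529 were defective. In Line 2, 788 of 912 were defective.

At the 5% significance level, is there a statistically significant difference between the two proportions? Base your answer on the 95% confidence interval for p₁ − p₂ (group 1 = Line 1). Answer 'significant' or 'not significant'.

not significant

p̂₁ = 466/529 = 0.8809 and p̂₂ = 788/912 = 0.8640.
SE₁ = √(p̂₁(1−p̂₁)/n₁) = √(0.8809·0.1191/529) = 0.01408; SE₂ = √(0.8640·0.1360/912) = 0.01135.
Independent samples: SE of the difference = √(SE₁² + SE₂²) = √(0.0001982464 + 0.0001288225) = 0.01809.
z* for 95% confidence is 1.960, so the margin of error is 1.960 × 0.01809 = 0.03546.
Point estimate p̂₁ − p̂₂ = 0.8809 − 0.8640 = 0.0169.
0.0169 ± 0.03546 → (-0.01856, 0.05236).
The interval (-0.01856, 0.05236) contains 0, so the difference is not significant.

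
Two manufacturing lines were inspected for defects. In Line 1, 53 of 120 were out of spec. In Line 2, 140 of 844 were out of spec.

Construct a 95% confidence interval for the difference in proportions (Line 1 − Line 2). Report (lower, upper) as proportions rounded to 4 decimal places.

(0.1835, 0.3681)

First, p̂₁ = 53/120 = 0.4417; p̂₂ = 140/844 = 0.1659.
The two standard errors are √(0.4417×0.5583/120) = 0.04533 and √(0.1659×0.8341/844) = 0.01280.
Because the samples are independent, SE_diff = √(0.04533² + 0.01280²) = 0.04710.
Using z* = 1.960 for 95%, ME = 1.960 × 0.04710 = 0.09232.
p̂₁ − p̂₂ = 0.2758; interval 0.2758 ± 0.09232 gives (0.1835, 0.3681).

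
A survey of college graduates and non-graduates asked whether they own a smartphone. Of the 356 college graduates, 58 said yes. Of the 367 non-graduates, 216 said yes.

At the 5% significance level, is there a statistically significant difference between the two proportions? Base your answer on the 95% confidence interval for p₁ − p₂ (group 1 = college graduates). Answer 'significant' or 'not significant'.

significant

First, p̂₁ = 58/356 = 0.1629; p̂₂ = 216/367 = 0.5886.
The two standard errors are √(0.1629×0.8371/356) = 0.01957 and √(0.5886×0.4114/367) = 0.02569.
Because the samples are independent, SE_diff = √(0.01957² + 0.02569²) = 0.03229.
Using z* = 1.960 for 95%, ME = 1.960 × 0.03229 = 0.06329.
p̂₁ − p̂₂ = -0.4257; interval -0.4257 ± 0.06329 gives (-0.48899, -0.36241).
The interval (-0.48899, -0.36241) does not contain 0, so the difference is significant.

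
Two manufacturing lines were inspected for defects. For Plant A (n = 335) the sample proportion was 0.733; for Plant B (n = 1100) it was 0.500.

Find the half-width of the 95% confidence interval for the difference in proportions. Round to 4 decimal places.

0.0558

Each SE is √(p̂(1−p̂)/n): √(0.7330·0.2670/335) = 0.02417 and √(0.5000·0.5000/1100) = 0.01508.
SE(p̂₁ − p̂₂) = √(SE₁² + SE₂²) = √(0.0005841889 + 0.0002274064) = 0.02849, since the two samples are independent.
At 95% confidence z* = 1.960; margin = 1.960 × 0.02849 = 0.05584.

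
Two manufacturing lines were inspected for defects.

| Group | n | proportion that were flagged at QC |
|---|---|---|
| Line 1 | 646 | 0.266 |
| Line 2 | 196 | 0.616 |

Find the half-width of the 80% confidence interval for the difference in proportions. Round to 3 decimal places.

0.050

The two standard errors are √(0.2660×0.7340/646) = 0.01738 and √(0.6160×0.3840/196) = 0.03474.
Because the samples are independent, SE_diff = √(0.01738² + 0.03474²) = 0.03884.
Using z* = 1.282 for 80%, ME = 1.282 × 0.03884 = 0.04979.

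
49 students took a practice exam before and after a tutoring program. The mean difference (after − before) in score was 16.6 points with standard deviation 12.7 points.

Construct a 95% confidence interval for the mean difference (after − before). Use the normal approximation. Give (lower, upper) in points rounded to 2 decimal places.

Paired design: SE = s_d/√n = 12.7/√49 = 1.8143.
z* = 1.960; margin of error = 1.960 × 1.8143 = 3.5560.
16.6 ± 3.5560 → (13.04, 20.16).

(13.04, 20.16)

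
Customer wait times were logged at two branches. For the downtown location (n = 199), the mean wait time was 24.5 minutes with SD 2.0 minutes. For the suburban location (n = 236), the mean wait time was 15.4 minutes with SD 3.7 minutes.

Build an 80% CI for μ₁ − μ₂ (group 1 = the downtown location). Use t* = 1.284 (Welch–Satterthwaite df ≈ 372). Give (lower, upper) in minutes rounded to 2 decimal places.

Per-group SEs: s₁/√n₁ = 2.0/√199 = 0.1418, s₂/√n₂ = 3.7/√236 = 0.2408.
Unpooled SE of the difference: √(0.02010724 + 0.05798464) = 0.2794.
Margin of error = t* · SE = 1.284 × 0.2794 = 0.3587.
x̄₁ − x̄₂ = 24.5 − 15.4 = 9.1000.
CI: 9.1000 ± 0.3587 = (8.74, 9.46).

(8.74, 9.46)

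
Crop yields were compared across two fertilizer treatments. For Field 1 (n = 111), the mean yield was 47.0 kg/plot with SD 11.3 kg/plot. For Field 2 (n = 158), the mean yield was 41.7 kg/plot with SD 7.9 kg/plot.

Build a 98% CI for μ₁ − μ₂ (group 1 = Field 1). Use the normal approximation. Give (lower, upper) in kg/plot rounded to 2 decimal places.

SE₁ = s₁/√n₁ = 11.3/√111 = 1.0725; SE₂ = 7.9/√158 = 0.6285.
Independent samples, unequal variances: SE_diff = √(SE₁² + SE₂²) = √(1.15025625 + 0.39501225) = 1.2431.
z* = 2.326, so margin of error = 2.326 × 1.2431 = 2.8915.
Difference in means = 47.0 − 41.7 = 5.3000.
5.3000 ± 2.8915 → (2.41, 8.19).

(2.41, 8.19)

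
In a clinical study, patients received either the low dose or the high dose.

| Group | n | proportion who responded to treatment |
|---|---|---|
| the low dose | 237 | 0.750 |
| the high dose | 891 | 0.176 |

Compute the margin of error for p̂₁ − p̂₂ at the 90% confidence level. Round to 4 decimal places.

0.0508

SE₁ = √(p̂₁(1−p̂₁)/n₁) = √(0.7500·0.2500/237) = 0.02813; SE₂ = √(0.1760·0.8240/891) = 0.01276.
Independent samples: SE of the difference = √(SE₁² + SE₂²) = √(0.0007912969 + 0.0001628176) = 0.03089.
z* for 90% confidence is 1.645, so the margin of error is 1.645 × 0.03089 = 0.05081.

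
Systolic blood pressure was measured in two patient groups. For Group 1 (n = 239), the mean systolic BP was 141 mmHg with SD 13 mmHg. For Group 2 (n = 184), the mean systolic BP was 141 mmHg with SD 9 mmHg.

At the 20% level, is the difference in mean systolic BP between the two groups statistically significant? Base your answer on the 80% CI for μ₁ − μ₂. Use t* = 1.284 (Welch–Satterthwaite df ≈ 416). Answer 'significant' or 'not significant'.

not significant

Standard errors of each mean: 13/√239 = 0.8409 and 9/√184 = 0.6635.
SE(x̄₁ − x̄₂) = √(0.8409² + 0.6635²) = 1.0711 for independent samples with unequal variances.
With t* = 1.284, the margin is 1.284 × 1.0711 = 1.3753.
x̄₁ − x̄₂ = 141 − 141 = 0.0000; the interval is 0.0000 ± 1.3753 = (-1.3753, 1.3753).
The interval (-1.3753, 1.3753) contains 0, so the difference is not significant.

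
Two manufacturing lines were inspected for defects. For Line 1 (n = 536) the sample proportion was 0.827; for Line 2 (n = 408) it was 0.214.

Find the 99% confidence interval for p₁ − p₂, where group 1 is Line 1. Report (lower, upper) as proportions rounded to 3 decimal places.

SE₁ = √(p̂₁(1−p̂₁)/n₁) = √(0.8270·0.1730/536) = 0.01634; SE₂ = √(0.2140·0.7860/408) = 0.02030.
Independent samples: SE of the difference = √(SE₁² + SE₂²) = √(0.0002669956 + 0.00041209) = 0.02606.
z* for 99% confidence is 2.576, so the margin of error is 2.576 × 0.02606 = 0.06713.
Point estimate p̂₁ − p̂₂ = 0.8270 − 0.2140 = 0.6130.
0.6130 ± 0.06713 → (0.546, 0.680).

(0.546, 0.680)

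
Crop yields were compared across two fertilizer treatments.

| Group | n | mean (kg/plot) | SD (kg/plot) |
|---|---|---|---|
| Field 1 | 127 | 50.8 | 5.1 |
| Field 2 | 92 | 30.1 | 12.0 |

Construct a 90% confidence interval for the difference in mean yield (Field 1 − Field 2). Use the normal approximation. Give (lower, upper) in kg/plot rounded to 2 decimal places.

(18.51, 22.89)

SE₁ = s₁/√n₁ = 5.1/√127 = 0.4526; SE₂ = 12.0/√92 = 1.2511.
Independent samples, unequal variances: SE_diff = √(SE₁² + SE₂²) = √(0.20484676 + 1.56525121) = 1.3305.
z* = 1.645, so margin of error = 1.645 × 1.3305 = 2.1887.
Difference in means = 50.8 − 30.1 = 20.7000.
20.7000 ± 2.1887 → (18.51, 22.89).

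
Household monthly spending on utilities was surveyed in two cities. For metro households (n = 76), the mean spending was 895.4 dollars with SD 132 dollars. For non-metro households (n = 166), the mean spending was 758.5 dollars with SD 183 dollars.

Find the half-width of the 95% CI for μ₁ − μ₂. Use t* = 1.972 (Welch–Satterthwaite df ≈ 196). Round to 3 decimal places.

SE₁ = s₁/√n₁ = 132/√76 = 15.1414; SE₂ = 183/√166 = 14.2036.
Independent samples, unequal variances: SE_diff = √(SE₁² + SE₂²) = √(229.26199396 + 201.74225296) = 20.7606.
t* = 1.972, so margin of error = 1.972 × 20.7606 = 40.9399.

40.940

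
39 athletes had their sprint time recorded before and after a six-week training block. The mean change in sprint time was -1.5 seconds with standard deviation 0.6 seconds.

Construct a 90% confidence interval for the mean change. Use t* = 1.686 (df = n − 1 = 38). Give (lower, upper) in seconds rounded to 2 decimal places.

(-1.66, -1.34)

This is a matched-pairs design, so SE = s_d/√n = 0.6/√39 = 0.0961.
Margin = 1.686 × 0.0961 = 0.1620; the interval is -1.5 ± 0.1620 = (-1.66, -1.34).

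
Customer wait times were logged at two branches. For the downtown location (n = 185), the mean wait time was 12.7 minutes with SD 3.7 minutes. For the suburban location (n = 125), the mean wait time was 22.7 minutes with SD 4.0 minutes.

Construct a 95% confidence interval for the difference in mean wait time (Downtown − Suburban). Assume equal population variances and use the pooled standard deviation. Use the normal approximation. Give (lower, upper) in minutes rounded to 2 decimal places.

Pooled variance s_p² = [184·3.7² + 124·4.0²] / (185+125−2) = 14.6200, so s_p = 3.8236.
SE_diff = s_p·√(1/n₁ + 1/n₂) = 3.8236·√(1/185 + 1/125) = 0.4427.
z* = 1.960; margin = 1.960 × 0.4427 = 0.8677.
Difference = 12.7 − 22.7 = -10.0000.
-10.0000 ± 0.8677 → (-10.87, -9.13).

(-10.87, -9.13)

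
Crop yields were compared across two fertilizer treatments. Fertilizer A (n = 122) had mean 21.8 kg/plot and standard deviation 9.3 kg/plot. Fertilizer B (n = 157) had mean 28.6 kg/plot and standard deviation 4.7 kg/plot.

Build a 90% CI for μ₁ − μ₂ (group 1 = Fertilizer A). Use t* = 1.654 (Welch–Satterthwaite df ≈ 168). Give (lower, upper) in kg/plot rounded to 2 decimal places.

(-8.32, -5.28)

Standard errors of each mean: 9.3/√122 = 0.8420 and 4.7/√157 = 0.3751.
SE(x̄₁ − x̄₂) = √(0.8420² + 0.3751²) = 0.9218 for independent samples with unequal variances.
With t* = 1.654, the margin is 1.654 × 0.9218 = 1.5247.
x̄₁ − x̄₂ = 21.8 − 28.6 = -6.8000; the interval is -6.8000 ± 1.5247 = (-8.32, -5.28).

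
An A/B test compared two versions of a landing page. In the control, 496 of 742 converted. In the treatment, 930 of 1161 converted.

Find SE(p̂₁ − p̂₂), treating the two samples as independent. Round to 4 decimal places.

First, p̂₁ = 496/742 = 0.6685; p̂₂ = 930/1161 = 0.8010.
The two standard errors are √(0.6685×0.3315/742) = 0.01728 and √(0.8010×0.1990/1161) = 0.01172.
Because the samples are independent, SE_diff = √(0.01728² + 0.01172²) = 0.02088.

0.0209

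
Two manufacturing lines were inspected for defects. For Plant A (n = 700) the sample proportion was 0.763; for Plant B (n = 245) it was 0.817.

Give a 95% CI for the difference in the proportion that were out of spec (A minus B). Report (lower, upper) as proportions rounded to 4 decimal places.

Each SE is √(p̂(1−p̂)/n): √(0.7630·0.2370/700) = 0.01607 and √(0.8170·0.1830/245) = 0.02470.
SE(p̂₁ − p̂₂) = √(SE₁² + SE₂²) = √(0.0002582449 + 0.00061009) = 0.02947, since the two samples are independent.
At 95% confidence z* = 1.960; margin = 1.960 × 0.02947 = 0.05776.
The difference is 0.7630 − 0.8170 = -0.0540, so the interval is -0.0540 ± 0.05776 = (-0.1118, 0.0038).

(-0.1118, 0.0038)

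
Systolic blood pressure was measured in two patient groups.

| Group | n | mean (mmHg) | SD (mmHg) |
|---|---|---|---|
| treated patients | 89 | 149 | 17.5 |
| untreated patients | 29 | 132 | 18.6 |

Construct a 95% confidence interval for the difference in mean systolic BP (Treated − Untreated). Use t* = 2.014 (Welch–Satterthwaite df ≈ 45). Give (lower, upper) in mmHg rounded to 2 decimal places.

Per-group SEs: s₁/√n₁ = 17.5/√89 = 1.8550, s₂/√n₂ = 18.6/√29 = 3.4539.
Unpooled SE of the difference: √(3.441025 + 11.92942521) = 3.9205.
Margin of error = t* · SE = 2.014 × 3.9205 = 7.8959.
x̄₁ − x̄₂ = 149 − 132 = 17.0000.
CI: 17.0000 ± 7.8959 = (9.10, 24.90).

(9.10, 24.90)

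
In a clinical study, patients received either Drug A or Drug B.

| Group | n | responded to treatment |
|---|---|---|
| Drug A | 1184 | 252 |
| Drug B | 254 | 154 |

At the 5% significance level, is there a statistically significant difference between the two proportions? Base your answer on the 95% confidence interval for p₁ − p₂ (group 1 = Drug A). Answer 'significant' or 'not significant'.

significant

Sample proportions: 252/1184 = 0.2128, 154/254 = 0.6063.
Each SE is √(p̂(1−p̂)/n): √(0.2128·0.7872/1184) = 0.01189 and √(0.6063·0.3937/254) = 0.03066.
SE(p̂₁ − p̂₂) = √(SE₁² + SE₂²) = √(0.0001413721 + 0.0009400356) = 0.03288, since the two samples are independent.
At 95% confidence z* = 1.960; margin = 1.960 × 0.03288 = 0.06444.
The difference is 0.2128 − 0.6063 = -0.3935, so the interval is -0.3935 ± 0.06444 = (-0.45794, -0.32906).
The interval (-0.45794, -0.32906) does not contain 0, so the difference is significant.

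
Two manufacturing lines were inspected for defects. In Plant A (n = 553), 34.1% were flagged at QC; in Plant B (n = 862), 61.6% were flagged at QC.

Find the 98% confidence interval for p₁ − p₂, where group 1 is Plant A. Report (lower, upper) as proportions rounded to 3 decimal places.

(-0.336, -0.214)

Each SE is √(p̂(1−p̂)/n): √(0.3410·0.6590/553) = 0.02016 and √(0.6160·0.3840/862) = 0.01657.
SE(p̂₁ − p̂₂) = √(SE₁² + SE₂²) = √(0.0004064256 + 0.0002745649) = 0.02610, since the two samples are independent.
At 98% confidence z* = 2.326; margin = 2.326 × 0.02610 = 0.06071.
The difference is 0.3410 − 0.6160 = -0.2750, so the interval is -0.2750 ± 0.06071 = (-0.336, -0.214).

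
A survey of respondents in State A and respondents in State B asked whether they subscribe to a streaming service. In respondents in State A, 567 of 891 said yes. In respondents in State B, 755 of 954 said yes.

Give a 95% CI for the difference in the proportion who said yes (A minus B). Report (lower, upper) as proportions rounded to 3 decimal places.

(-0.196, -0.114)

p̂₁ = 567/891 = 0.6364 and p̂₂ = 755/954 = 0.7914.
SE₁ = √(p̂₁(1−p̂₁)/n₁) = √(0.6364·0.3636/891) = 0.01612; SE₂ = √(0.7914·0.2086/954) = 0.01315.
Independent samples: SE of the difference = √(SE₁² + SE₂²) = √(0.0002598544 + 0.0001729225) = 0.02080.
z* for 95% confidence is 1.960, so the margin of error is 1.960 × 0.02080 = 0.04077.
Point estimate p̂₁ − p̂₂ = 0.6364 − 0.7914 = -0.1550.
-0.1550 ± 0.04077 → (-0.196, -0.114).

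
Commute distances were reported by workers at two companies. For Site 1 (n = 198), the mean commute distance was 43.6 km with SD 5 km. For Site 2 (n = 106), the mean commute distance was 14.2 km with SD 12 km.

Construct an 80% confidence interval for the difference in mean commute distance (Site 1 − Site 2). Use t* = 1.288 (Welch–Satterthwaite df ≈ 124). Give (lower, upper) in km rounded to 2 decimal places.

Per-group SEs: s₁/√n₁ = 5/√198 = 0.3553, s₂/√n₂ = 12/√106 = 1.1655.
Unpooled SE of the difference: √(0.12623809 + 1.35839025) = 1.2185.
Margin of error = t* · SE = 1.288 × 1.2185 = 1.5694.
x̄₁ − x̄₂ = 43.6 − 14.2 = 29.4000.
CI: 29.4000 ± 1.5694 = (27.83, 30.97).

(27.83, 30.97)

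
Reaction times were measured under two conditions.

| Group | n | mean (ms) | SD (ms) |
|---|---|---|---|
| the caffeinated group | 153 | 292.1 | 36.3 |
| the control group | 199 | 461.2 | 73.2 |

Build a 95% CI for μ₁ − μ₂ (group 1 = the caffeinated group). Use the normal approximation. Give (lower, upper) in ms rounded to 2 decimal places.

SE₁ = s₁/√n₁ = 36.3/√153 = 2.9347; SE₂ = 73.2/√199 = 5.1890.
Independent samples, unequal variances: SE_diff = √(SE₁² + SE₂²) = √(8.61246409 + 26.925721) = 5.9614.
z* = 1.960, so margin of error = 1.960 × 5.9614 = 11.6843.
Difference in means = 292.1 − 461.2 = -169.1000.
-169.1000 ± 11.6843 → (-180.78, -157.42).

(-180.78, -157.42)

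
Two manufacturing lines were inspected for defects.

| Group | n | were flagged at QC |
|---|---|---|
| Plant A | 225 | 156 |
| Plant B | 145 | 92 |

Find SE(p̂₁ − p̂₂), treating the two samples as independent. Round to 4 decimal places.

Sample proportions: 156/225 = 0.6933, 92/145 = 0.6345.
Each SE is √(p̂(1−p̂)/n): √(0.6933·0.3067/225) = 0.03074 and √(0.6345·0.3655/145) = 0.03999.
SE(p̂₁ − p̂₂) = √(SE₁² + SE₂²) = √(0.0009449476 + 0.0015992001) = 0.05044, since the two samples are independent.

0.0504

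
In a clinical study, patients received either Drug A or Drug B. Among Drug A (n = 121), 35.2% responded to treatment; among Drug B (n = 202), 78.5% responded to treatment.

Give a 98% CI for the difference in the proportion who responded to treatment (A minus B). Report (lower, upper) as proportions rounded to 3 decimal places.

(-0.554, -0.312)

The two standard errors are √(0.3520×0.6480/121) = 0.04342 and √(0.7850×0.2150/202) = 0.02891.
Because the samples are independent, SE_diff = √(0.04342² + 0.02891²) = 0.05216.
Using z* = 2.326 for 98%, ME = 2.326 × 0.05216 = 0.12132.
p̂₁ − p̂₂ = -0.4330; interval -0.4330 ± 0.12132 gives (-0.554, -0.312).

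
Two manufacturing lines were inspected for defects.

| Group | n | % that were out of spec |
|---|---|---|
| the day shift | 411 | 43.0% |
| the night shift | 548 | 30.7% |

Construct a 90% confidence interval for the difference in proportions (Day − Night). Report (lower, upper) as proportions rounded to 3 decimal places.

(0.071, 0.175)

SE₁ = √(p̂₁(1−p̂₁)/n₁) = √(0.4300·0.5700/411) = 0.02442; SE₂ = √(0.3070·0.6930/548) = 0.01970.
Independent samples: SE of the difference = √(SE₁² + SE₂²) = √(0.0005963364 + 0.00038809) = 0.03138.
z* for 90% confidence is 1.645, so the margin of error is 1.645 × 0.03138 = 0.05162.
Point estimate p̂₁ − p̂₂ = 0.4300 − 0.3070 = 0.1230.
0.1230 ± 0.05162 → (0.071, 0.175).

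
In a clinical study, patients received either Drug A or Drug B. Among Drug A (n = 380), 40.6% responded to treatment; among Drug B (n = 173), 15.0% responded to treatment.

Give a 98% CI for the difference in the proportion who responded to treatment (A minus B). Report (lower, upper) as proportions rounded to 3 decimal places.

SE₁ = √(p̂₁(1−p̂₁)/n₁) = √(0.4060·0.5940/380) = 0.02519; SE₂ = √(0.1500·0.8500/173) = 0.02715.
Independent samples: SE of the difference = √(SE₁² + SE₂²) = √(0.0006345361 + 0.0007371225) = 0.03704.
z* for 98% confidence is 2.326, so the margin of error is 2.326 × 0.03704 = 0.08616.
Point estimate p̂₁ − p̂₂ = 0.4060 − 0.1500 = 0.2560.
0.2560 ± 0.08616 → (0.170, 0.342).

(0.170, 0.342)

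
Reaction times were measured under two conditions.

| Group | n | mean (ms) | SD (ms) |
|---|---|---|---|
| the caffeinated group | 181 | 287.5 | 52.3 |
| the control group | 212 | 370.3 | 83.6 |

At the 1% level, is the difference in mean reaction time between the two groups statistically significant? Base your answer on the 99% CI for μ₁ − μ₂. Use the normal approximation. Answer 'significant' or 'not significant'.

Standard errors of each mean: 52.3/√181 = 3.8874 and 83.6/√212 = 5.7417.
SE(x̄₁ − x̄₂) = √(3.8874² + 5.7417²) = 6.9339 for independent samples with unequal variances.
With z* = 2.576, the margin is 2.576 × 6.9339 = 17.8617.
x̄₁ − x̄₂ = 287.5 − 370.3 = -82.8000; the interval is -82.8000 ± 17.8617 = (-100.6617, -64.9383).
The interval (-100.6617, -64.9383) does not contain 0, so the difference is significant.

significant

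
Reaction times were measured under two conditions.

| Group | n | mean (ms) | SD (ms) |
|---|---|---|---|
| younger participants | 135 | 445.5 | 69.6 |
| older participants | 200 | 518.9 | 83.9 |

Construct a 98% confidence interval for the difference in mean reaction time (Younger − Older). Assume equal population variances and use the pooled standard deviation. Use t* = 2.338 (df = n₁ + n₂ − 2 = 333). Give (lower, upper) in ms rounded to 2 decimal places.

(-93.83, -52.97)

s_p = √[((n₁−1)s₁² + (n₂−1)s₂²)/(n₁+n₂−2)] = √[(134·69.6² + 199·83.9²)/333] = 78.4596.
SE = 78.4596·√(1/135 + 1/200) = 8.7395.
With t* = 2.338, margin = 2.338 × 8.7395 = 20.4330.
x̄₁ − x̄₂ = 445.5 − 518.9 = -73.4000; interval -73.4000 ± 20.4330 = (-93.83, -52.97).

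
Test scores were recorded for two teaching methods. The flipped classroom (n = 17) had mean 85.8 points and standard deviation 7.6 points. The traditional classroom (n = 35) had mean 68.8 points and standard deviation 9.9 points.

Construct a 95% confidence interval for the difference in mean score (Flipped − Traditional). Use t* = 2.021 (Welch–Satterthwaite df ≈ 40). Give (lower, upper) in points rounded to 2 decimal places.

Standard errors of each mean: 7.6/√17 = 1.8433 and 9.9/√35 = 1.6734.
SE(x̄₁ − x̄₂) = √(1.8433² + 1.6734²) = 2.4896 for independent samples with unequal variances.
With t* = 2.021, the margin is 2.021 × 2.4896 = 5.0315.
x̄₁ − x̄₂ = 85.8 − 68.8 = 17.0000; the interval is 17.0000 ± 5.0315 = (11.97, 22.03).

(11.97, 22.03)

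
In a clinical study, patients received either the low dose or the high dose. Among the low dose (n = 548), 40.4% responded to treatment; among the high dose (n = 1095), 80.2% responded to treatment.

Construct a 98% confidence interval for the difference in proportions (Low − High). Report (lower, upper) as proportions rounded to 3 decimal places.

(-0.454, -0.342)

The two standard errors are √(0.4040×0.5960/548) = 0.02096 and √(0.8020×0.1980/1095) = 0.01204.
Because the samples are independent, SE_diff = √(0.02096² + 0.01204²) = 0.02417.
Using z* = 2.326 for 98%, ME = 2.326 × 0.02417 = 0.05622.
p̂₁ − p̂₂ = -0.3980; interval -0.3980 ± 0.05622 gives (-0.454, -0.342).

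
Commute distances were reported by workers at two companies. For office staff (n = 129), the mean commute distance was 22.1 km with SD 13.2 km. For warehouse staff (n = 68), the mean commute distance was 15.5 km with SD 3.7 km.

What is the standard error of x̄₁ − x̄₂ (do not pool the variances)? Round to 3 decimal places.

Standard errors of each mean: 13.2/√129 = 1.1622 and 3.7/√68 = 0.4487.
SE(x̄₁ − x̄₂) = √(1.1622² + 0.4487²) = 1.2458 for independent samples with unequal variances.

1.246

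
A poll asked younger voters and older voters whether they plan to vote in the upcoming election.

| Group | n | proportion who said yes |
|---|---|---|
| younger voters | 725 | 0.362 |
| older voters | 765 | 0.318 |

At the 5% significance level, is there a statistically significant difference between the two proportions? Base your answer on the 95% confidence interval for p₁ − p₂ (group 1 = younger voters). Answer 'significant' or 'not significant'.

not significant

The two standard errors are √(0.3620×0.6380/725) = 0.01785 and √(0.3180×0.6820/765) = 0.01684.
Because the samples are independent, SE_diff = √(0.01785² + 0.01684²) = 0.02454.
Using z* = 1.960 for 95%, ME = 1.960 × 0.02454 = 0.04810.
p̂₁ − p̂₂ = 0.0440; interval 0.0440 ± 0.04810 gives (-0.00410, 0.09210).
The interval (-0.00410, 0.09210) contains 0, so the difference is not significant.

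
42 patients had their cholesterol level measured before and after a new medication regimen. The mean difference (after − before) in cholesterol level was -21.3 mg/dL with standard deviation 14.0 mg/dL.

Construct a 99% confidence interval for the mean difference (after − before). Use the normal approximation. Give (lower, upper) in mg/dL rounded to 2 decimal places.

(-26.86, -15.74)

Paired design: SE = s_d/√n = 14.0/√42 = 2.1602.
z* = 2.576; margin of error = 2.576 × 2.1602 = 5.5647.
-21.3 ± 5.5647 → (-26.86, -15.74).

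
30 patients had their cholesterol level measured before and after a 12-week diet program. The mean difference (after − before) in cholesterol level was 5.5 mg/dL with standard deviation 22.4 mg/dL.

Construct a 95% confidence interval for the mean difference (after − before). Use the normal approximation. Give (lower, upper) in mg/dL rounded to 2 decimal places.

(-2.52, 13.52)

Paired design: SE = s_d/√n = 22.4/√30 = 4.0897.
z* = 1.960; margin of error = 1.960 × 4.0897 = 8.0158.
5.5 ± 8.0158 → (-2.52, 13.52).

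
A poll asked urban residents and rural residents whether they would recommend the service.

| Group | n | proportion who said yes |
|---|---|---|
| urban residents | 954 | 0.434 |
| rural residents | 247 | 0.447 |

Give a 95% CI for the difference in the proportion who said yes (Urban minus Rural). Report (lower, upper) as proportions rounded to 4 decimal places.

(-0.0825, 0.0565)

SE₁ = √(p̂₁(1−p̂₁)/n₁) = √(0.4340·0.5660/954) = 0.01605; SE₂ = √(0.4470·0.5530/247) = 0.03164.
Independent samples: SE of the difference = √(SE₁² + SE₂²) = √(0.0002576025 + 0.0010010896) = 0.03548.
z* for 95% confidence is 1.960, so the margin of error is 1.960 × 0.03548 = 0.06954.
Point estimate p̂₁ − p̂₂ = 0.4340 − 0.4470 = -0.0130.
-0.0130 ± 0.06954 → (-0.0825, 0.0565).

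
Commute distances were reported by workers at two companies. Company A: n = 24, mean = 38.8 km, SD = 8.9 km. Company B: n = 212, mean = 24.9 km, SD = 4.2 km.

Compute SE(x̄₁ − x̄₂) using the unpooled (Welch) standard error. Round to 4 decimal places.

Standard errors of each mean: 8.9/√24 = 1.8167 and 4.2/√212 = 0.2885.
SE(x̄₁ − x̄₂) = √(1.8167² + 0.2885²) = 1.8395 for independent samples with unequal variances.

1.8395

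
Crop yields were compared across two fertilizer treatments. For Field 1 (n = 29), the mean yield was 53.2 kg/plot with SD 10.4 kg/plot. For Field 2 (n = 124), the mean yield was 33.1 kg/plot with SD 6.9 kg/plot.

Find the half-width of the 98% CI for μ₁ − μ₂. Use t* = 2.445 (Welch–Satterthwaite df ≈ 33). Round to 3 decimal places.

SE₁ = s₁/√n₁ = 10.4/√29 = 1.9312; SE₂ = 6.9/√124 = 0.6196.
Independent samples, unequal variances: SE_diff = √(SE₁² + SE₂²) = √(3.72953344 + 0.38390416) = 2.0282.
t* = 2.445, so margin of error = 2.445 × 2.0282 = 4.9589.

4.959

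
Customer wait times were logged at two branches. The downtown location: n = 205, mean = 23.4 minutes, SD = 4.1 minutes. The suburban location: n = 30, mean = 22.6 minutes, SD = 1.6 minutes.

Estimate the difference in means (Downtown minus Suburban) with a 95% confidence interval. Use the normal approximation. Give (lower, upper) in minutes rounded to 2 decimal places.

Per-group SEs: s₁/√n₁ = 4.1/√205 = 0.2864, s₂/√n₂ = 1.6/√30 = 0.2921.
Unpooled SE of the difference: √(0.08202496 + 0.08532241) = 0.4091.
Margin of error = z* · SE = 1.960 × 0.4091 = 0.8018.
x̄₁ − x̄₂ = 23.4 − 22.6 = 0.8000.
CI: 0.8000 ± 0.8018 = (0.00, 1.60).

(0.00, 1.60)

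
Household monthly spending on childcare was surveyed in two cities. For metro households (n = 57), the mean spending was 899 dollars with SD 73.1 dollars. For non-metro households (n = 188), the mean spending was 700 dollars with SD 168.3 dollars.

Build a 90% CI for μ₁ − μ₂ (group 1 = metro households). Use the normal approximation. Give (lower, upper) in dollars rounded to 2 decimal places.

(173.28, 224.72)

Standard errors of each mean: 73.1/√57 = 9.6823 and 168.3/√188 = 12.2745.
SE(x̄₁ − x̄₂) = √(9.6823² + 12.2745²) = 15.6336 for independent samples with unequal variances.
With z* = 1.645, the margin is 1.645 × 15.6336 = 25.7173.
x̄₁ − x̄₂ = 899 − 700 = 199.0000; the interval is 199.0000 ± 25.7173 = (173.28, 224.72).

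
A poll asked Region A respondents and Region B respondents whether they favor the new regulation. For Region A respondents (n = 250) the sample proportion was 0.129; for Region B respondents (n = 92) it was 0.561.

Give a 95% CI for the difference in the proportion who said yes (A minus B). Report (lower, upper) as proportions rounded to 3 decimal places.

(-0.542, -0.322)

The two standard errors are √(0.1290×0.8710/250) = 0.02120 and √(0.5610×0.4390/92) = 0.05174.
Because the samples are independent, SE_diff = √(0.02120² + 0.05174²) = 0.05591.
Using z* = 1.960 for 95%, ME = 1.960 × 0.05591 = 0.10958.
p̂₁ − p̂₂ = -0.4320; interval -0.4320 ± 0.10958 gives (-0.542, -0.322).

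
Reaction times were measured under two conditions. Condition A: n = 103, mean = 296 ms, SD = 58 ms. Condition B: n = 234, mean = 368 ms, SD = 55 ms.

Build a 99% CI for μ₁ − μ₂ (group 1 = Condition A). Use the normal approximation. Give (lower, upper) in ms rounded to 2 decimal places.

(-89.39, -54.61)

SE₁ = s₁/√n₁ = 58/√103 = 5.7149; SE₂ = 55/√234 = 3.5955.
Independent samples, unequal variances: SE_diff = √(SE₁² + SE₂²) = √(32.66008201 + 12.92762025) = 6.7519.
z* = 2.576, so margin of error = 2.576 × 6.7519 = 17.3929.
Difference in means = 296 − 368 = -72.0000.
-72.0000 ± 17.3929 → (-89.39, -54.61).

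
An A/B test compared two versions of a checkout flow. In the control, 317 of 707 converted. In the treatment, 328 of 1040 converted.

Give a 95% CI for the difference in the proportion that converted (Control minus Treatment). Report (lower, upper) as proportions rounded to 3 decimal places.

p̂₁ = 317/707 = 0.4484 and p̂₂ = 328/1040 = 0.3154.
SE₁ = √(p̂₁(1−p̂₁)/n₁) = √(0.4484·0.5516/707) = 0.01870; SE₂ = √(0.3154·0.6846/1040) = 0.01441.
Independent samples: SE of the difference = √(SE₁² + SE₂²) = √(0.00034969 + 0.0002076481) = 0.02361.
z* for 95% confidence is 1.960, so the margin of error is 1.960 × 0.02361 = 0.04628.
Point estimate p̂₁ − p̂₂ = 0.4484 − 0.3154 = 0.1330.
0.1330 ± 0.04628 → (0.087, 0.179).

(0.087, 0.179)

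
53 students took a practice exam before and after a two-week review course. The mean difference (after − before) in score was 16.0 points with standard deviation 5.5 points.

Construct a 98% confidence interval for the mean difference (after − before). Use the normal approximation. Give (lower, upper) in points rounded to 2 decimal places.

(14.24, 17.76)

This is a matched-pairs design, so SE = s_d/√n = 5.5/√53 = 0.7555.
Margin = 2.326 × 0.7555 = 1.7573; the interval is 16.0 ± 1.7573 = (14.24, 17.76).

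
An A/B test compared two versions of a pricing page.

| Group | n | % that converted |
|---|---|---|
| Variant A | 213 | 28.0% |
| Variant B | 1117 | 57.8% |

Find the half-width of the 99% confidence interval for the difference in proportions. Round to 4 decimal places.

0.0879

The two standard errors are √(0.2800×0.7200/213) = 0.03076 and √(0.5780×0.4220/1117) = 0.01478.
Because the samples are independent, SE_diff = √(0.03076² + 0.01478²) = 0.03413.
Using z* = 2.576 for 99%, ME = 2.576 × 0.03413 = 0.08792.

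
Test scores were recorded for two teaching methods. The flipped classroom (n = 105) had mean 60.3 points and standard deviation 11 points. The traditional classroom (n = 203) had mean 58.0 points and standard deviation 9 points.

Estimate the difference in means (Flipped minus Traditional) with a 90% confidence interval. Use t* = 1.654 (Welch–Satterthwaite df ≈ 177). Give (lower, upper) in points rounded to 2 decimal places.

(0.24, 4.36)

Standard errors of each mean: 11/√105 = 1.0735 and 9/√203 = 0.6317.
SE(x̄₁ − x̄₂) = √(1.0735² + 0.6317²) = 1.2456 for independent samples with unequal variances.
With t* = 1.654, the margin is 1.654 × 1.2456 = 2.0602.
x̄₁ − x̄₂ = 60.3 − 58.0 = 2.3000; the interval is 2.3000 ± 2.0602 = (0.24, 4.36).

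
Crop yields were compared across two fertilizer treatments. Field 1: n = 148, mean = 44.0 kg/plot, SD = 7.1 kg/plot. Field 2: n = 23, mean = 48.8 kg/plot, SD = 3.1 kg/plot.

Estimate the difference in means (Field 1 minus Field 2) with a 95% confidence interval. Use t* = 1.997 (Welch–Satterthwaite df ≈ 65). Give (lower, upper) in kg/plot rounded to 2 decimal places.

(-6.54, -3.06)

Standard errors of each mean: 7.1/√148 = 0.5836 and 3.1/√23 = 0.6464.
SE(x̄₁ − x̄₂) = √(0.5836² + 0.6464²) = 0.8709 for independent samples with unequal variances.
With t* = 1.997, the margin is 1.997 × 0.8709 = 1.7392.
x̄₁ − x̄₂ = 44.0 − 48.8 = -4.8000; the interval is -4.8000 ± 1.7392 = (-6.54, -3.06).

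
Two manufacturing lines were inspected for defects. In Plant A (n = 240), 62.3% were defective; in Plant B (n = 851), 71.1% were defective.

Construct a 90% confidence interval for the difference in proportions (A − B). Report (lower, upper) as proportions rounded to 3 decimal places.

(-0.145, -0.031)

The two standard errors are √(0.6230×0.3770/240) = 0.03128 and √(0.7110×0.2890/851) = 0.01554.
Because the samples are independent, SE_diff = √(0.03128² + 0.01554²) = 0.03493.
Using z* = 1.645 for 90%, ME = 1.645 × 0.03493 = 0.05746.
p̂₁ − p̂₂ = -0.0880; interval -0.0880 ± 0.05746 gives (-0.145, -0.031).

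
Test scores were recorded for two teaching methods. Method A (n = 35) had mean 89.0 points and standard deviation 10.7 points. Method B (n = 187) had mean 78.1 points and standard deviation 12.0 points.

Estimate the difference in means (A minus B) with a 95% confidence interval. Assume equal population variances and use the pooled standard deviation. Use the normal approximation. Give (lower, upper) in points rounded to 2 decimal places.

(6.64, 15.16)

s_p = √[((n₁−1)s₁² + (n₂−1)s₂²)/(n₁+n₂−2)] = √[(34·10.7² + 186·12.0²)/220] = 11.8084.
SE = 11.8084·√(1/35 + 1/187) = 2.1748.
With z* = 1.960, margin = 1.960 × 2.1748 = 4.2626.
x̄₁ − x̄₂ = 89.0 − 78.1 = 10.9000; interval 10.9000 ± 4.2626 = (6.64, 15.16).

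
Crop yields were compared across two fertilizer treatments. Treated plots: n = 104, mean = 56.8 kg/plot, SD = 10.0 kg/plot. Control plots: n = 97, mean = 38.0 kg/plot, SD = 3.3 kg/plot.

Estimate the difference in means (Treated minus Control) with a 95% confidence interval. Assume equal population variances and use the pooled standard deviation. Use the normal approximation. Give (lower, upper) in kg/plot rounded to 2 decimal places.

s_p = √[((n₁−1)s₁² + (n₂−1)s₂²)/(n₁+n₂−2)] = √[(103·10.0² + 96·3.3²)/199] = 7.5506.
SE = 7.5506·√(1/104 + 1/97) = 1.0658.
With z* = 1.960, margin = 1.960 × 1.0658 = 2.0890.
x̄₁ − x̄₂ = 56.8 − 38.0 = 18.8000; interval 18.8000 ± 2.0890 = (16.71, 20.89).

(16.71, 20.89)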